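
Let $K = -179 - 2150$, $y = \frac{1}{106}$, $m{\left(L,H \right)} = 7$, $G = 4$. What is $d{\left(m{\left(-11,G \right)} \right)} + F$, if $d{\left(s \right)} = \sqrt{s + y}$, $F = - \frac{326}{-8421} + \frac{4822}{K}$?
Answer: $- \frac{39846808}{19612509} + \frac{\sqrt{78758}}{106} \approx 0.61583$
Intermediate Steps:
$y = \frac{1}{106} \approx 0.009434$
$K = -2329$ ($K = -179 - 2150 = -2329$)
$F = - \frac{39846808}{19612509}$ ($F = - \frac{326}{-8421} + \frac{4822}{-2329} = \left(-326\right) \left(- \frac{1}{8421}\right) + 4822 \left(- \frac{1}{2329}\right) = \frac{326}{8421} - \frac{4822}{2329} = - \frac{39846808}{19612509} \approx -2.0317$)
$d{\left(s \right)} = \sqrt{\frac{1}{106} + s}$ ($d{\left(s \right)} = \sqrt{s + \frac{1}{106}} = \sqrt{\frac{1}{106} + s}$)
$d{\left(m{\left(-11,G \right)} \right)} + F = \frac{\sqrt{106 + 11236 \cdot 7}}{106} - \frac{39846808}{19612509} = \frac{\sqrt{106 + 78652}}{106} - \frac{39846808}{19612509} = \frac{\sqrt{78758}}{106} - \frac{39846808}{19612509} = - \frac{39846808}{19612509} + \frac{\sqrt{78758}}{106}$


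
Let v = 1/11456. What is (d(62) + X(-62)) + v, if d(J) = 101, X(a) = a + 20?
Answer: 675905/11456 ≈ 59.000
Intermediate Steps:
X(a) = 20 + a
v = 1/11456 ≈ 8.7291e-5
(d(62) + X(-62)) + v = (101 + (20 - 62)) + 1/11456 = (101 - 42) + 1/11456 = 59 + 1/11456 = 675905/11456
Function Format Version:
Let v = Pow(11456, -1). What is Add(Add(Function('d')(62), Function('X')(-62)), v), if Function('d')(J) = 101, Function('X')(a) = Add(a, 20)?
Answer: Rational(675905, 11456) ≈ 59.000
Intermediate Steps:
Function('X')(a) = Add(20, a)
v = Rational(1, 11456) ≈ 8.7291e-5
Add(Add(Function('d')(62), Function('X')(-62)), v) = Add(Add(101, Add(20, -62)), Rational(1, 11456)) = Add(Add(101, -42), Rational(1, 11456)) = Add(59, Rational(1, 11456)) = Rational(675905, 11456)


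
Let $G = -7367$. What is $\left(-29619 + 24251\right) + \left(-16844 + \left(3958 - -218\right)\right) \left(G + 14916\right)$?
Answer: $-95636100$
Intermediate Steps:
$\left(-29619 + 24251\right) + \left(-16844 + \left(3958 - -218\right)\right) \left(G + 14916\right) = \left(-29619 + 24251\right) + \left(-16844 + \left(3958 - -218\right)\right) \left(-7367 + 14916\right) = -5368 + \left(-16844 + \left(3958 + 218\right)\right) 7549 = -5368 + \left(-16844 + 4176\right) 7549 = -5368 - 95630732 = -95636100$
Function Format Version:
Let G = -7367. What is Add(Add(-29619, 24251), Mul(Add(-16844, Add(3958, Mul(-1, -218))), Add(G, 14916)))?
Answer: -95636100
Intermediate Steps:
Add(Add(-29619, 24251), Mul(Add(-16844, Add(3958, Mul(-1, -218))), Add(G, 14916))) = Add(Add(-29619, 24251), Mul(Add(-16844, Add(3958, Mul(-1, -218))), Add(-7367, 14916))) = Add(-5368, Mul(Add(-16844, Add(3958, 218)), 7549)) = Add(-5368, Mul(Add(-16844, 4176), 7549)) = Add(-5368, Mul(-12668, 7549)) = Add(-5368, -95630732) = -95636100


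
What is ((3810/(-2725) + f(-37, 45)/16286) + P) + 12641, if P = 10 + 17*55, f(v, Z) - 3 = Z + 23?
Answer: 120575198583/8875870 ≈ 13585.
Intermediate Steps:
f(v, Z) = 26 + Z (f(v, Z) = 3 + (Z + 23) = 3 + (23 + Z) = 26 + Z)
P = 945 (P = 10 + 935 = 945)
((3810/(-2725) + f(-37, 45)/16286) + P) + 12641 = ((3810/(-2725) + (26 + 45)/16286) + 945) + 12641 = ((3810*(-1/2725) + 71*(1/16286)) + 945) + 12641 = ((-762/545 + 71/16286) + 945) + 12641 = (-12371237/8875870 + 945) + 12641 = 8375325913/8875870 + 12641 = 120575198583/8875870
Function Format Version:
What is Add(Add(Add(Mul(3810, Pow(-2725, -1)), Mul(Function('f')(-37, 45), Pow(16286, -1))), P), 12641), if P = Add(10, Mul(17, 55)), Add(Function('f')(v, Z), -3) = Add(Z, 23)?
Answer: Rational(120575198583, 8875870) ≈ 13585.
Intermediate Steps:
Function('f')(v, Z) = Add(26, Z) (Function('f')(v, Z) = Add(3, Add(Z, 23)) = Add(3, Add(23, Z)) = Add(26, Z))
P = 945 (P = Add(10, 935) = 945)
Add(Add(Add(Mul(3810, Pow(-2725, -1)), Mul(Function('f')(-37, 45), Pow(16286, -1))), P), 12641) = Add(Add(Add(Mul(3810, Pow(-2725, -1)), Mul(Add(26, 45), Pow(16286, -1))), 945), 12641) = Add(Add(Add(Mul(3810, Rational(-1, 2725)), Mul(71, Rational(1, 16286))), 945), 12641) = Add(Add(Add(Rational(-762, 545), Rational(71, 16286)), 945), 12641) = Add(Add(Rational(-12371237, 8875870), 945), 12641) = Add(Rational(8375325913, 8875870), 12641) = Rational(120575198583, 8875870)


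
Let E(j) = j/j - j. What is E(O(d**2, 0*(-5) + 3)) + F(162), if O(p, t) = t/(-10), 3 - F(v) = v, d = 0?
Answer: -1577/10 ≈ -157.70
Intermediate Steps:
F(v) = 3 - v
O(p, t) = -t/10 (O(p, t) = t*(-1/10) = -t/10)
E(j) = 1 - j
E(O(d**2, 0*(-5) + 3)) + F(162) = (1 - (-1)*(0*(-5) + 3)/10) + (3 - 1*162) = (1 - (-1)*(0 + 3)/10) + (3 - 162) = (1 - (-1)*3/10) - 159 = (1 - 1*(-3/10)) - 159 = (1 + 3/10) - 159 = 13/10 - 159 = -1577/10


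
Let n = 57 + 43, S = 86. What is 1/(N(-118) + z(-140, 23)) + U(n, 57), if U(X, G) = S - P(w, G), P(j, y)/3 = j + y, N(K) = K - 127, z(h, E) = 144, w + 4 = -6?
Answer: -5556/101 ≈ -55.010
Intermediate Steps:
w = -10 (w = -4 - 6 = -10)
N(K) = -127 + K
P(j, y) = 3*j + 3*y (P(j, y) = 3*(j + y) = 3*j + 3*y)
n = 100
U(X, G) = 116 - 3*G (U(X, G) = 86 - (3*(-10) + 3*G) = 86 - (-30 + 3*G) = 86 + (30 - 3*G) = 116 - 3*G)
1/(N(-118) + z(-140, 23)) + U(n, 57) = 1/((-127 - 118) + 144) + (116 - 3*57) = 1/(-245 + 144) + (116 - 171) = 1/(-101) - 55 = -1/101 - 55 = -5556/101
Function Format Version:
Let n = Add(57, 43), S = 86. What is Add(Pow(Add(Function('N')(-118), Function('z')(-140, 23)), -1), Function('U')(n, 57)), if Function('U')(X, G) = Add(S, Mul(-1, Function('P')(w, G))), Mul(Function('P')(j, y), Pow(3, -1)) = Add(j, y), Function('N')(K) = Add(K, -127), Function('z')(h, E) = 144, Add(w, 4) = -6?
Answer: Rational(-5556, 101) ≈ -55.010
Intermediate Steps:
w = -10 (w = Add(-4, -6) = -10)
Function('N')(K) = Add(-127, K)
Function('P')(j, y) = Add(Mul(3, j), Mul(3, y)) (Function('P')(j, y) = Mul(3, Add(j, y)) = Add(Mul(3, j), Mul(3, y)))
n = 100
Function('U')(X, G) = Add(116, Mul(-3, G)) (Function('U')(X, G) = Add(86, Mul(-1, Add(Mul(3, -10), Mul(3, G)))) = Add(86, Mul(-1, Add(-30, Mul(3, G)))) = Add(86, Add(30, Mul(-3, G))) = Add(116, Mul(-3, G)))
Add(Pow(Add(Function('N')(-118), Function('z')(-140, 23)), -1), Function('U')(n, 57)) = Add(Pow(Add(Add(-127, -118), 144), -1), Add(116, Mul(-3, 57))) = Add(Pow(Add(-245, 144), -1), Add(116, -171)) = Add(Pow(-101, -1), -55) = Add(Rational(-1, 101), -55) = Rational(-5556, 101)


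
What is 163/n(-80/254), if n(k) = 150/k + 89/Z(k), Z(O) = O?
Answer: -6520/30353 ≈ -0.21481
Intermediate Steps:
n(k) = 239/k (n(k) = 150/k + 89/k = 239/k)
163/n(-80/254) = 163/((239/((-80/254)))) = 163/((239/((-80*1/254)))) = 163/((239/(-40/127))) = 163/((239*(-127/40))) = 163/(-30353/40) = 163*(-40/30353) = -6520/30353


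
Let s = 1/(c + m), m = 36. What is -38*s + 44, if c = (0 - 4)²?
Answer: 1125/26 ≈ 43.269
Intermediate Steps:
c = 16 (c = (-4)² = 16)
s = 1/52 (s = 1/(16 + 36) = 1/52 ≈ 0.019231)
-38*s + 44 = -38*1/52 + 44 = -19/26 + 44 = 1125/26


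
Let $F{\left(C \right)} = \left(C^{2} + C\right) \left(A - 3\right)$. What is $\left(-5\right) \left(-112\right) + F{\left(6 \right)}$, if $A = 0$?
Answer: $434$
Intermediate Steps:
$F{\left(C \right)} = - 3 C - 3 C^{2}$ ($F{\left(C \right)} = \left(C^{2} + C\right) \left(0 - 3\right) = \left(C + C^{2}\right) \left(-3\right) = - 3 C - 3 C^{2}$)
$\left(-5\right) \left(-112\right) + F{\left(6 \right)} = \left(-5\right) \left(-112\right) + 3 \cdot 6 \left(-1 - 6\right) = 560 + 3 \cdot 6 \left(-1 - 6\right) = 560 + 3 \cdot 6 \left(-7\right) = 560 - 126 = 434$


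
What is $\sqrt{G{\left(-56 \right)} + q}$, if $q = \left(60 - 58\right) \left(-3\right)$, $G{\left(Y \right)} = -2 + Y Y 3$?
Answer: $10 \sqrt{94} \approx 96.954$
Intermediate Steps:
$G{\left(Y \right)} = -2 + 3 Y^{2}$ ($G{\left(Y \right)} = -2 + Y^{2} \cdot 3 = -2 + 3 Y^{2}$)
$q = -6$ ($q = 2 \left(-3\right) = -6$)
$\sqrt{G{\left(-56 \right)} + q} = \sqrt{\left(-2 + 3 \left(-56\right)^{2}\right) - 6} = \sqrt{\left(-2 + 3 \cdot 3136\right) - 6} = \sqrt{\left(-2 + 9408\right) - 6} = \sqrt{9406 - 6} = \sqrt{9400} = 10 \sqrt{94}$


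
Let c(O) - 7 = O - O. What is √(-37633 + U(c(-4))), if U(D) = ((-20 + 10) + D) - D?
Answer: I*√37643 ≈ 194.02*I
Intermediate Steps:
c(O) = 7 (c(O) = 7 + (O - O) = 7 + 0 = 7)
U(D) = -10 (U(D) = (-10 + D) - D = -10)
√(-37633 + U(c(-4))) = √(-37633 - 10) = √(-37643) = I*√37643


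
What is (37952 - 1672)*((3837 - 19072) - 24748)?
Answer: -1450583240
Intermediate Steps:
(37952 - 1672)*((3837 - 19072) - 24748) = 36280*(-15235 - 24748) = 36280*(-39983) = -1450583240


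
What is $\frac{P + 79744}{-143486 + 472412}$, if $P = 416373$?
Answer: $\frac{496117}{328926} \approx 1.5083$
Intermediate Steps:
$\frac{P + 79744}{-143486 + 472412} = \frac{416373 + 79744}{-143486 + 472412} = \frac{496117}{328926}$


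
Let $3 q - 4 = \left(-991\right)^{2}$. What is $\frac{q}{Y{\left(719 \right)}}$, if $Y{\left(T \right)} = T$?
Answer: $\frac{982085}{2157} \approx 455.3$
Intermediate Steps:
$q = \frac{982085}{3}$ ($q = \frac{4}{3} + \frac{\left(-991\right)^{2}}{3} = \frac{4}{3} + \frac{1}{3} \cdot 982081 = \frac{4}{3} + \frac{982081}{3} = \frac{982085}{3} \approx 3.2736 \cdot 10^{5}$)
$\frac{q}{Y{\left(719 \right)}} = \frac{982085}{3 \cdot 719} = \frac{982085}{3} \cdot \frac{1}{719} = \frac{982085}{2157}$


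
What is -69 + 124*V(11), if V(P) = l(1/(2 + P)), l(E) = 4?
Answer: 427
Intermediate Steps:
V(P) = 4
-69 + 124*V(11) = -69 + 124*4 = -69 + 496 = 427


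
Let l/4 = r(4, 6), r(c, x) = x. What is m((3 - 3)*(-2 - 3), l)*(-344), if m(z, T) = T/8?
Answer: -1032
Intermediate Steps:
l = 24 (l = 4*6 = 24)
m(z, T) = T/8 (m(z, T) = T*(⅛) = T/8)
m((3 - 3)*(-2 - 3), l)*(-344) = ((⅛)*24)*(-344) = 3*(-344) = -1032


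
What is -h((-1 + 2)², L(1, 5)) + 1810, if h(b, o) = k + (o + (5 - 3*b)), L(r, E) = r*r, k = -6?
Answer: 1813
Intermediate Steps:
L(r, E) = r²
h(b, o) = -1 + o - 3*b (h(b, o) = -6 + (o + (5 - 3*b)) = -6 + (5 + o - 3*b) = -1 + o - 3*b)
-h((-1 + 2)², L(1, 5)) + 1810 = -(-1 + 1² - 3*(-1 + 2)²) + 1810 = -(-1 + 1 - 3*1²) + 1810 = -(-1 + 1 - 3*1) + 1810 = -(-1 + 1 - 3) + 1810 = -1*(-3) + 1810 = 3 + 1810 = 1813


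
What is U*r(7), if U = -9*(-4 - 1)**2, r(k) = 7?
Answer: -1575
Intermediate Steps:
U = -225 (U = -9*(-5)**2 = -9*25 = -225)
U*r(7) = -225*7 = -1575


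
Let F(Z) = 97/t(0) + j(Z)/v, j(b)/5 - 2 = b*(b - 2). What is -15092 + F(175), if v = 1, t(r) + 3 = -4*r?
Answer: 408782/3 ≈ 1.3626e+5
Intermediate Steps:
t(r) = -3 - 4*r
j(b) = 10 + 5*b*(-2 + b) (j(b) = 10 + 5*(b*(b - 2)) = 10 + 5*(b*(-2 + b)) = 10 + 5*b*(-2 + b))
F(Z) = -67/3 - 10*Z + 5*Z² (F(Z) = 97/(-3 - 4*0) + (10 - 10*Z + 5*Z²)/1 = 97/(-3 + 0) + (10 - 10*Z + 5*Z²)*1 = 97/(-3) + (10 - 10*Z + 5*Z²) = 97*(-⅓) + (10 - 10*Z + 5*Z²) = -97/3 + (10 - 10*Z + 5*Z²) = -67/3 - 10*Z + 5*Z²)
-15092 + F(175) = -15092 + (-67/3 - 10*175 + 5*175²) = -15092 + (-67/3 - 1750 + 5*30625) = -15092 + (-67/3 - 1750 + 153125) = -15092 + 454058/3 = 408782/3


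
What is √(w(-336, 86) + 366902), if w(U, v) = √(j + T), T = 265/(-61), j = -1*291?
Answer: √(1365242342 + 244*I*√68686)/61 ≈ 605.72 + 0.014186*I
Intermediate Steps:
j = -291
T = -265/61 (T = 265*(-1/61) = -265/61 ≈ -4.3443)
w(U, v) = 4*I*√68686/61 (w(U, v) = √(-291 - 265/61) = √(-18016/61) = 4*I*√68686/61)
√(w(-336, 86) + 366902) = √(4*I*√68686/61 + 366902) = √(366902 + 4*I*√68686/61)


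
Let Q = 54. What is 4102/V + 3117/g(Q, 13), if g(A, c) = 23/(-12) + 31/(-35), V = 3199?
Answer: -597587258/537889 ≈ -1111.0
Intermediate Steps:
g(A, c) = -1177/420 (g(A, c) = 23*(-1/12) + 31*(-1/35) = -23/12 - 31/35 = -1177/420)
4102/V + 3117/g(Q, 13) = 4102/3199 + 3117/(-1177/420) = 4102*(1/3199) + 3117*(-420/1177) = 586/457 - 1309140/1177 = -597587258/537889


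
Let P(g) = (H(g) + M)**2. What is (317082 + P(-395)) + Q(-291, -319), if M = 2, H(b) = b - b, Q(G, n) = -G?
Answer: 317377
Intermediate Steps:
H(b) = 0
P(g) = 4 (P(g) = (0 + 2)**2 = 2**2 = 4)
(317082 + P(-395)) + Q(-291, -319) = (317082 + 4) - 1*(-291) = 317086 + 291 = 317377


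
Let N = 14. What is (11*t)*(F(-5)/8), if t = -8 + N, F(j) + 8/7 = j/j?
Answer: -33/28 ≈ -1.1786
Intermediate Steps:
F(j) = -⅐ (F(j) = -8/7 + j/j = -8/7 + 1 = -⅐)
t = 6 (t = -8 + 14 = 6)
(11*t)*(F(-5)/8) = (11*6)*(-⅐/8) = 66*(-⅐*⅛) = 66*(-1/56) = -33/28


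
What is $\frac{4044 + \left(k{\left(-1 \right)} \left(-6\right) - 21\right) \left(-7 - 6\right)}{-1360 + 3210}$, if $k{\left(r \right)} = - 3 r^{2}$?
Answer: $\frac{4083}{1850} \approx 2.207$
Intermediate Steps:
$\frac{4044 + \left(k{\left(-1 \right)} \left(-6\right) - 21\right) \left(-7 - 6\right)}{-1360 + 3210} = \frac{4044 + \left(- 3 \left(-1\right)^{2} \left(-6\right) - 21\right) \left(-7 - 6\right)}{-1360 + 3210} = \frac{4044 + \left(\left(-3\right) 1 \left(-6\right) - 21\right) \left(-13\right)}{1850} = \left(4044 + \left(\left(-3\right) \left(-6\right) - 21\right) \left(-13\right)\right) \frac{1}{1850} = \left(4044 + \left(18 - 21\right) \left(-13\right)\right) \frac{1}{1850} = \left(4044 - -39\right) \frac{1}{1850} = \left(4044 + 39\right) \frac{1}{1850} = 4083 \cdot \frac{1}{1850} = \frac{4083}{1850}$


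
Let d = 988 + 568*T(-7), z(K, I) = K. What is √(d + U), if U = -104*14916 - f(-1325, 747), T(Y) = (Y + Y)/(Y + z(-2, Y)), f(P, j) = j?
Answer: I*√13951255/3 ≈ 1245.0*I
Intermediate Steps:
T(Y) = 2*Y/(-2 + Y) (T(Y) = (Y + Y)/(Y - 2) = (2*Y)/(-2 + Y) = 2*Y/(-2 + Y))
d = 16844/9 (d = 988 + 568*(2*(-7)/(-2 - 7)) = 988 + 568*(2*(-7)/(-9)) = 988 + 568*(2*(-7)*(-⅑)) = 988 + 568*(14/9) = 988 + 7952/9 = 16844/9 ≈ 1871.6)
U = -1552011 (U = -104*14916 - 1*747 = -1551264 - 747 = -1552011)
√(d + U) = √(16844/9 - 1552011) = √(-13951255/9) = I*√13951255/3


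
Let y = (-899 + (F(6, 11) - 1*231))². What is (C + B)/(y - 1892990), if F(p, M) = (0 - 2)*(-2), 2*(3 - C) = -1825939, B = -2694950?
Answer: 3563955/1250228 ≈ 2.8506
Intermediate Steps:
C = 1825945/2 (C = 3 - ½*(-1825939) = 3 + 1825939/2 = 1825945/2 ≈ 9.1297e+5)
F(p, M) = 4 (F(p, M) = -2*(-2) = 4)
y = 1267876 (y = (-899 + (4 - 1*231))² = (-899 + (4 - 231))² = (-899 - 227)² = (-1126)² = 1267876)
(C + B)/(y - 1892990) = (1825945/2 - 2694950)/(1267876 - 1892990) = -3563955/2/(-625114) = -3563955/2*(-1/625114) = 3563955/1250228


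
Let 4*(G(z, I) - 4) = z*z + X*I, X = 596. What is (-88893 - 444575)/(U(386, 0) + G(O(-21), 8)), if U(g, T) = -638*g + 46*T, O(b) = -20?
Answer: 10259/4711 ≈ 2.1777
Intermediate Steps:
G(z, I) = 4 + 149*I + z²/4 (G(z, I) = 4 + (z*z + 596*I)/4 = 4 + (z² + 596*I)/4 = 4 + (149*I + z²/4) = 4 + 149*I + z²/4)
(-88893 - 444575)/(U(386, 0) + G(O(-21), 8)) = (-88893 - 444575)/((-638*386 + 46*0) + (4 + 149*8 + (¼)*(-20)²)) = -533468/((-246268 + 0) + (4 + 1192 + (¼)*400)) = -533468/(-246268 + (4 + 1192 + 100)) = -533468/(-246268 + 1296) = -533468/(-244972) = -533468*(-1/244972) = 10259/4711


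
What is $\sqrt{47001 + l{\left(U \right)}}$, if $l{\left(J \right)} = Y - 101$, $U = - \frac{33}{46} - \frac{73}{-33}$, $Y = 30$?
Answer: $19 \sqrt{130} \approx 216.63$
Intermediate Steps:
$U = \frac{2269}{1518}$ ($U = \left(-33\right) \frac{1}{46} - - \frac{73}{33} = - \frac{33}{46} + \frac{73}{33} = \frac{2269}{1518} \approx 1.4947$)
$l{\left(J \right)} = -71$ ($l{\left(J \right)} = 30 - 101 = -71$)
$\sqrt{47001 + l{\left(U \right)}} = \sqrt{47001 - 71} = \sqrt{46930} = 19 \sqrt{130}$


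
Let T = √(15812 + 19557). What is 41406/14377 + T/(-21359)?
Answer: 41406/14377 - √35369/21359 ≈ 2.8712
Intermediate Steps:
T = √35369 ≈ 188.07
41406/14377 + T/(-21359) = 41406/14377 + √35369/(-21359) = 41406*(1/14377) + √35369*(-1/21359) = 41406/14377 - √35369/21359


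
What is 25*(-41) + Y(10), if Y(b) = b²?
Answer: -925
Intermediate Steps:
25*(-41) + Y(10) = 25*(-41) + 10² = -1025 + 100 = -925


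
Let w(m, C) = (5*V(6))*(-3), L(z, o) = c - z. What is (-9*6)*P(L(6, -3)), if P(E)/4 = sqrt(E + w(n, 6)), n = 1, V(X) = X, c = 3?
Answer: -216*I*sqrt(93) ≈ -2083.0*I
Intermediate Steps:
L(z, o) = 3 - z
w(m, C) = -90 (w(m, C) = (5*6)*(-3) = 30*(-3) = -90)
P(E) = 4*sqrt(-90 + E) (P(E) = 4*sqrt(E - 90) = 4*sqrt(-90 + E))
(-9*6)*P(L(6, -3)) = (-9*6)*(4*sqrt(-90 + (3 - 1*6))) = -216*sqrt(-90 + (3 - 6)) = -216*sqrt(-90 - 3) = -216*sqrt(-93) = -216*I*sqrt(93)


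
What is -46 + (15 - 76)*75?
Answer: -4621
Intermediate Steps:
-46 + (15 - 76)*75 = -46 - 61*75 = -46 - 4575 = -4621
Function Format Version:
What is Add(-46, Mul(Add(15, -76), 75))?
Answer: -4621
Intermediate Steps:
Add(-46, Mul(Add(15, -76), 75)) = Add(-46, Mul(-61, 75)) = Add(-46, -4575) = -4621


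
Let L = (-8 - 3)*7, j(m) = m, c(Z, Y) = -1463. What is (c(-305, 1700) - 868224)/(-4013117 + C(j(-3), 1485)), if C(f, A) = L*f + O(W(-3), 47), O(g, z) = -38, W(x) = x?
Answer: 869687/4012924 ≈ 0.21672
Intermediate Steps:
L = -77 (L = -11*7 = -77)
C(f, A) = -38 - 77*f (C(f, A) = -77*f - 38 = -38 - 77*f)
(c(-305, 1700) - 868224)/(-4013117 + C(j(-3), 1485)) = (-1463 - 868224)/(-4013117 + (-38 - 77*(-3))) = -869687/(-4013117 + (-38 + 231)) = -869687/(-4013117 + 193) = -869687/(-4012924) = -869687*(-1/4012924) = 869687/4012924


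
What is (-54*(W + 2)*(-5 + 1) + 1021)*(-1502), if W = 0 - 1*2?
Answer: -1533542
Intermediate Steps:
W = -2 (W = 0 - 2 = -2)
(-54*(W + 2)*(-5 + 1) + 1021)*(-1502) = (-54*(-2 + 2)*(-5 + 1) + 1021)*(-1502) = (-0*(-4) + 1021)*(-1502) = (-54*0 + 1021)*(-1502) = (0 + 1021)*(-1502) = 1021*(-1502) = -1533542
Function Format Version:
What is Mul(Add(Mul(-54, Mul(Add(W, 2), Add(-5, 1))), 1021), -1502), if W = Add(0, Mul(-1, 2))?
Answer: -1533542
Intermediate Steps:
W = -2 (W = Add(0, -2) = -2)
Mul(Add(Mul(-54, Mul(Add(W, 2), Add(-5, 1))), 1021), -1502) = Mul(Add(Mul(-54, Mul(Add(-2, 2), Add(-5, 1))), 1021), -1502) = Mul(Add(Mul(-54, Mul(0, -4)), 1021), -1502) = Mul(Add(Mul(-54, 0), 1021), -1502) = Mul(Add(0, 1021), -1502) = Mul(1021, -1502) = -1533542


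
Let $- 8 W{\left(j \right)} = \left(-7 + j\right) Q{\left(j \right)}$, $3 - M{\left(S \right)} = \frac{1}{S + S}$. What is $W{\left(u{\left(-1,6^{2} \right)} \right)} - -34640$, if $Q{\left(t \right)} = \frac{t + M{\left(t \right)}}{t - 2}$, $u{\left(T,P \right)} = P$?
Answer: $\frac{678308357}{19584} \approx 34636.0$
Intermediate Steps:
$M{\left(S \right)} = 3 - \frac{1}{2 S}$ ($M{\left(S \right)} = 3 - \frac{1}{S + S} = 3 - \frac{1}{2 S}$)
$Q{\left(t \right)} = \frac{3 + t - \frac{1}{2 t}}{-2 + t}$ ($Q{\left(t \right)} = \frac{t + \left(3 - \frac{1}{2 t}\right)}{t - 2} = \frac{3 + t - \frac{1}{2 t}}{-2 + t}$)
$W{\left(j \right)} = - \frac{\left(-7 + j\right) \left(- \frac{1}{2} + j^{2} + 3 j\right)}{8 j \left(-2 + j\right)}$ ($W{\left(j \right)} = - \frac{\left(-7 + j\right) \frac{- \frac{1}{2} + j^{2} + 3 j}{j \left(-2 + j\right)}}{8} = - \frac{\frac{1}{j} \frac{1}{-2 + j} \left(-7 + j\right) \left(- \frac{1}{2} + j^{2} + 3 j\right)}{8} = - \frac{\left(-7 + j\right) \left(- \frac{1}{2} + j^{2} + 3 j\right)}{8 j \left(-2 + j\right)}$)
$W{\left(u{\left(-1,6^{2} \right)} \right)} - -34640 = - \frac{\left(-7 + 6^{2}\right) \left(-1 + 2 \left(6^{2}\right)^{2} + 6 \cdot 6^{2}\right)}{16 \cdot 6^{2} \left(-2 + 6^{2}\right)} - -34640 = - \frac{\left(-7 + 36\right) \left(-1 + 2 \cdot 36^{2} + 6 \cdot 36\right)}{16 \cdot 36 \left(-2 + 36\right)} + 34640 = \left(- \frac{1}{16}\right) \frac{1}{36} \cdot \frac{1}{34} \cdot 29 \left(-1 + 2 \cdot 1296 + 216\right) + 34640 = \left(- \frac{1}{16}\right) \frac{1}{36} \cdot \frac{1}{34} \cdot 29 \left(-1 + 2592 + 216\right) + 34640 = \left(- \frac{1}{16}\right) \frac{1}{36} \cdot \frac{1}{34} \cdot 29 \cdot 2807 + 34640 = - \frac{81403}{19584} + 34640 = \frac{678308357}{19584}$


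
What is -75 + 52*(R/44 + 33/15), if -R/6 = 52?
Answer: -18113/55 ≈ -329.33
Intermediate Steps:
R = -312 (R = -6*52 = -312)
-75 + 52*(R/44 + 33/15) = -75 + 52*(-312/44 + 33/15) = -75 + 52*(-312*1/44 + 33*(1/15)) = -75 + 52*(-78/11 + 11/5) = -75 + 52*(-269/55) = -75 - 13988/55 = -18113/55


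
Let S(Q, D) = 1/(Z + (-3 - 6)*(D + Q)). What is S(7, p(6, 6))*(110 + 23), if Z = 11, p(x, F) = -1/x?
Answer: -266/101 ≈ -2.6337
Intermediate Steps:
S(Q, D) = 1/(11 - 9*D - 9*Q) (S(Q, D) = 1/(11 + (-3 - 6)*(D + Q)) = 1/(11 - 9*(D + Q)) = 1/(11 + (-9*D - 9*Q)) = 1/(11 - 9*D - 9*Q))
S(7, p(6, 6))*(110 + 23) = (-1/(-11 + 9*(-1/6) + 9*7))*(110 + 23) = -1/(-11 + 9*(-1*⅙) + 63)*133 = -1/(-11 + 9*(-⅙) + 63)*133 = -1/(-11 - 3/2 + 63)*133 = -1/101/2*133 = -1*2/101*133 = -2/101*133 = -266/101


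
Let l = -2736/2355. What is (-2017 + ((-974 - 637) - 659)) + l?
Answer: -3366207/785 ≈ -4288.2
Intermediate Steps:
l = -912/785 (l = -2736*1/2355 = -912/785 ≈ -1.1618)
(-2017 + ((-974 - 637) - 659)) + l = (-2017 + ((-974 - 637) - 659)) - 912/785 = (-2017 + (-1611 - 659)) - 912/785 = (-2017 - 2270) - 912/785 = -4287 - 912/785 = -3366207/785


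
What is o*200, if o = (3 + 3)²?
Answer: 7200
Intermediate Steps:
o = 36 (o = 6² = 36)
o*200 = 36*200 = 7200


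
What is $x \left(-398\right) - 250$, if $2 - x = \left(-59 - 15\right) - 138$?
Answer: $-85422$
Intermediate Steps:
$x = 214$ ($x = 2 - \left(\left(-59 - 15\right) - 138\right) = 2 - \left(-74 - 138\right) = 2 - -212 = 2 + 212 = 214$)
$x \left(-398\right) - 250 = 214 \left(-398\right) - 250 = -85172 - 250 = -85422$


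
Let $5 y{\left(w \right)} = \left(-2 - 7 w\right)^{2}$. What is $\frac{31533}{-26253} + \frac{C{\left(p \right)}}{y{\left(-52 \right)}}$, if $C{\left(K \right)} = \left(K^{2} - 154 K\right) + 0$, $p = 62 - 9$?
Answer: $- \frac{1611623999}{1146766044} \approx -1.4054$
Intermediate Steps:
$p = 53$ ($p = 62 - 9 = 53$)
$C{\left(K \right)} = K^{2} - 154 K$
$y{\left(w \right)} = \frac{\left(-2 - 7 w\right)^{2}}{5}$
$\frac{31533}{-26253} + \frac{C{\left(p \right)}}{y{\left(-52 \right)}} = \frac{31533}{-26253} + \frac{53 \left(-154 + 53\right)}{\frac{1}{5} \left(2 + 7 \left(-52\right)\right)^{2}} = 31533 \left(- \frac{1}{26253}\right) + \frac{53 \left(-101\right)}{\frac{1}{5} \left(2 - 364\right)^{2}} = - \frac{10511}{8751} - \frac{5353}{\frac{1}{5} \left(-362\right)^{2}} = - \frac{10511}{8751} - \frac{5353}{\frac{1}{5} \cdot 131044} = - \frac{10511}{8751} - \frac{5353}{\frac{131044}{5}} = - \frac{10511}{8751} - \frac{26765}{131044} = - \frac{1611623999}{1146766044}$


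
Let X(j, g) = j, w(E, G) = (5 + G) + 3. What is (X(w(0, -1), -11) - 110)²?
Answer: 10609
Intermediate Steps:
w(E, G) = 8 + G
(X(w(0, -1), -11) - 110)² = ((8 - 1) - 110)² = (7 - 110)² = (-103)² = 10609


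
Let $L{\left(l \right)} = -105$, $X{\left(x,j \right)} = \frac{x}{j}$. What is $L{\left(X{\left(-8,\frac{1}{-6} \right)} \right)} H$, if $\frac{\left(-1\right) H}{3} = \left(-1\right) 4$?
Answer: $-1260$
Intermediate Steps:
$H = 12$ ($H = - 3 \left(\left(-1\right) 4\right) = \left(-3\right) \left(-4\right) = 12$)
$L{\left(X{\left(-8,\frac{1}{-6} \right)} \right)} H = \left(-105\right) 12 = -1260$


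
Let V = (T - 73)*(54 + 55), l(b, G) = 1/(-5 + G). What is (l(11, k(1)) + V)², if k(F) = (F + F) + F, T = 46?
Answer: 34656769/4 ≈ 8.6642e+6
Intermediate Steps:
k(F) = 3*F (k(F) = 2*F + F = 3*F)
V = -2943 (V = (46 - 73)*(54 + 55) = -27*109 = -2943)
(l(11, k(1)) + V)² = (1/(-5 + 3*1) - 2943)² = (1/(-5 + 3) - 2943)² = (1/(-2) - 2943)² = (-½ - 2943)² = (-5887/2)² = 34656769/4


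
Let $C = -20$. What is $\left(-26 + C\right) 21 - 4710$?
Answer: $-5676$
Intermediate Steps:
$\left(-26 + C\right) 21 - 4710 = \left(-26 - 20\right) 21 - 4710 = \left(-46\right) 21 - 4710 = -966 - 4710 = -5676$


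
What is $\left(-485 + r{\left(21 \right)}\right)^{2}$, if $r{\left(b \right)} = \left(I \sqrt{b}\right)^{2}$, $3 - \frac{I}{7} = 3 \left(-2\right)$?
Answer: $6866442496$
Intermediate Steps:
$I = 63$ ($I = 21 - 7 \cdot 3 \left(-2\right) = 21 - -42 = 21 + 42 = 63$)
$r{\left(b \right)} = 3969 b$ ($r{\left(b \right)} = \left(63 \sqrt{b}\right)^{2} = 3969 b$)
$\left(-485 + r{\left(21 \right)}\right)^{2} = \left(-485 + 3969 \cdot 21\right)^{2} = \left(-485 + 83349\right)^{2} = 82864^{2} = 6866442496$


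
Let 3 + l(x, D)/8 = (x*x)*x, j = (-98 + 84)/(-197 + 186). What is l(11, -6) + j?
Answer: 116878/11 ≈ 10625.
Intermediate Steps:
j = 14/11 (j = -14/(-11) = -14*(-1/11) = 14/11 ≈ 1.2727)
l(x, D) = -24 + 8*x³ (l(x, D) = -24 + 8*((x*x)*x) = -24 + 8*(x²*x) = -24 + 8*x³)
l(11, -6) + j = (-24 + 8*11³) + 14/11 = (-24 + 8*1331) + 14/11 = (-24 + 10648) + 14/11 = 10624 + 14/11 = 116878/11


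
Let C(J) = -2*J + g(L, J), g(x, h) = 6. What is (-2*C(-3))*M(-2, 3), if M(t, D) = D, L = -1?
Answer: -72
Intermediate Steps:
C(J) = 6 - 2*J (C(J) = -2*J + 6 = 6 - 2*J)
(-2*C(-3))*M(-2, 3) = -2*(6 - 2*(-3))*3 = -2*(6 + 6)*3 = -2*12*3 = -24*3 = -72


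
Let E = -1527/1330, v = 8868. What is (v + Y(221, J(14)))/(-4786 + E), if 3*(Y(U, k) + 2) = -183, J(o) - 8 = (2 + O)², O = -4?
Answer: -11710650/6366907 ≈ -1.8393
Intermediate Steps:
J(o) = 12 (J(o) = 8 + (2 - 4)² = 8 + (-2)² = 8 + 4 = 12)
Y(U, k) = -63 (Y(U, k) = -2 + (⅓)*(-183) = -2 - 61 = -63)
E = -1527/1330 (E = -1527*1/1330 = -1527/1330 ≈ -1.1481)
(v + Y(221, J(14)))/(-4786 + E) = (8868 - 63)/(-4786 - 1527/1330) = 8805/(-6366907/1330) = 8805*(-1330/6366907) = -11710650/6366907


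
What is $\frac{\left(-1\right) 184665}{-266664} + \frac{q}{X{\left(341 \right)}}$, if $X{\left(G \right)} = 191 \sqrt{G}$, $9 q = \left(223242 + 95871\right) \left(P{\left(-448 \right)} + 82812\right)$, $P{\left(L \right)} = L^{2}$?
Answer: $\frac{61555}{88888} + \frac{10052626812 \sqrt{341}}{65131} \approx 2.8502 \cdot 10^{6}$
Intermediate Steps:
$q = 10052626812$ ($q = \frac{\left(223242 + 95871\right) \left(\left(-448\right)^{2} + 82812\right)}{9} = \frac{319113 \left(200704 + 82812\right)}{9} = \frac{319113 \cdot 283516}{9} = \frac{1}{9} \cdot 90473641308 = 10052626812$)
$\frac{\left(-1\right) 184665}{-266664} + \frac{q}{X{\left(341 \right)}} = \frac{\left(-1\right) 184665}{-266664} + \frac{10052626812}{191 \sqrt{341}} = \left(-184665\right) \left(- \frac{1}{266664}\right) + 10052626812 \frac{\sqrt{341}}{65131} = \frac{61555}{88888} + \frac{10052626812 \sqrt{341}}{65131}$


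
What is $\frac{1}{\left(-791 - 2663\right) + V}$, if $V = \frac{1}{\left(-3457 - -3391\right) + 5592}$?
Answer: $- \frac{5526}{19086803} \approx -0.00028952$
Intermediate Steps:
$V = \frac{1}{5526}$ ($V = \frac{1}{\left(-3457 + 3391\right) + 5592} = \frac{1}{-66 + 5592} = \frac{1}{5526} \approx 0.00018096$)
$\frac{1}{\left(-791 - 2663\right) + V} = \frac{1}{\left(-791 - 2663\right) + \frac{1}{5526}} = \frac{1}{-3454 + \frac{1}{5526}} = \frac{1}{- \frac{19086803}{5526}} = - \frac{5526}{19086803}$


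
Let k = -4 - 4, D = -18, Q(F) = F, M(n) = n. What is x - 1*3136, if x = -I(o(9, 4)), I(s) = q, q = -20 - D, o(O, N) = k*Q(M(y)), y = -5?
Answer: -3134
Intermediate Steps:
k = -8
o(O, N) = 40 (o(O, N) = -8*(-5) = 40)
q = -2 (q = -20 - 1*(-18) = -20 + 18 = -2)
I(s) = -2
x = 2 (x = -1*(-2) = 2)
x - 1*3136 = 2 - 1*3136 = 2 - 3136 = -3134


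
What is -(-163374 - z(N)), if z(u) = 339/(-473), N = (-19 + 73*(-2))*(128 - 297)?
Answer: 77275563/473 ≈ 1.6337e+5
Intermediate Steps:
N = 27885 (N = (-19 - 146)*(-169) = -165*(-169) = 27885)
z(u) = -339/473 (z(u) = 339*(-1/473) = -339/473)
-(-163374 - z(N)) = -(-163374 - 1*(-339/473)) = -(-163374 + 339/473) = -1*(-77275563/473) = 77275563/473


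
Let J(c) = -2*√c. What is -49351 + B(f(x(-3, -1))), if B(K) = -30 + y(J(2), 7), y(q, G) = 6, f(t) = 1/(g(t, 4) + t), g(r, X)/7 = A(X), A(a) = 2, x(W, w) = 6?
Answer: -49375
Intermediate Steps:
g(r, X) = 14 (g(r, X) = 7*2 = 14)
f(t) = 1/(14 + t)
B(K) = -24 (B(K) = -30 + 6 = -24)
-49351 + B(f(x(-3, -1))) = -49351 - 24 = -49375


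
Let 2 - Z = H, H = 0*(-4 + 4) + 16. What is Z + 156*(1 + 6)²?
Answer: 7630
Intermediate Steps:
H = 16 (H = 0*0 + 16 = 0 + 16 = 16)
Z = -14 (Z = 2 - 1*16 = 2 - 16 = -14)
Z + 156*(1 + 6)² = -14 + 156*(1 + 6)² = -14 + 156*7² = -14 + 156*49 = -14 + 7644 = 7630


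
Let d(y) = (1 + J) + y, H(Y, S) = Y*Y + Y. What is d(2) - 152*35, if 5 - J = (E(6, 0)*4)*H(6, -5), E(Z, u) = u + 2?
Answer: -5648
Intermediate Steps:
H(Y, S) = Y + Y² (H(Y, S) = Y² + Y = Y + Y²)
E(Z, u) = 2 + u
J = -331 (J = 5 - (2 + 0)*4*6*(1 + 6) = 5 - 2*4*6*7 = 5 - 8*42 = 5 - 1*336 = 5 - 336 = -331)
d(y) = -330 + y (d(y) = (1 - 331) + y = -330 + y)
d(2) - 152*35 = (-330 + 2) - 152*35 = -328 - 5320 = -5648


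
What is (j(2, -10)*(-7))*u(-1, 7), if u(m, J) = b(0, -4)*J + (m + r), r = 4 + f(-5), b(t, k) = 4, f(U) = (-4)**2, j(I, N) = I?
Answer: -658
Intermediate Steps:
f(U) = 16
r = 20 (r = 4 + 16 = 20)
u(m, J) = 20 + m + 4*J (u(m, J) = 4*J + (m + 20) = 4*J + (20 + m) = 20 + m + 4*J)
(j(2, -10)*(-7))*u(-1, 7) = (2*(-7))*(20 - 1 + 4*7) = -14*(20 - 1 + 28) = -14*47 = -658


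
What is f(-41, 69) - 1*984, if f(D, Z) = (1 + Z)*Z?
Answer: 3846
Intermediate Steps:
f(D, Z) = Z*(1 + Z)
f(-41, 69) - 1*984 = 69*(1 + 69) - 1*984 = 69*70 - 984 = 4830 - 984 = 3846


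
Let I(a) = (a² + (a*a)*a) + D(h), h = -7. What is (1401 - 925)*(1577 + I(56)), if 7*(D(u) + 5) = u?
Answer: 85833748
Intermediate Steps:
D(u) = -5 + u/7
I(a) = -6 + a² + a³ (I(a) = (a² + (a*a)*a) + (-5 + (⅐)*(-7)) = (a² + a²*a) + (-5 - 1) = (a² + a³) - 6 = -6 + a² + a³)
(1401 - 925)*(1577 + I(56)) = (1401 - 925)*(1577 + (-6 + 56² + 56³)) = 476*(1577 + (-6 + 3136 + 175616)) = 476*(1577 + 178746) = 476*180323 = 85833748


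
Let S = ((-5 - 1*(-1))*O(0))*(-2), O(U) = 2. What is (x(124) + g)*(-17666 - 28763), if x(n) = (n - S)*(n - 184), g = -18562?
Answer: 1162675018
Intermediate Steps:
S = 16 (S = ((-5 - 1*(-1))*2)*(-2) = ((-5 + 1)*2)*(-2) = -4*2*(-2) = -8*(-2) = 16)
x(n) = (-184 + n)*(-16 + n) (x(n) = (n - 1*16)*(n - 184) = (n - 16)*(-184 + n) = (-16 + n)*(-184 + n) = (-184 + n)*(-16 + n))
(x(124) + g)*(-17666 - 28763) = ((2944 + 124**2 - 200*124) - 18562)*(-17666 - 28763) = ((2944 + 15376 - 24800) - 18562)*(-46429) = (-6480 - 18562)*(-46429) = -25042*(-46429) = 1162675018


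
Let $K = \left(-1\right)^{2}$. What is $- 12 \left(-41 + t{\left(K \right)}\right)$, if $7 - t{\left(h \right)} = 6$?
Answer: $480$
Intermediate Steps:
$K = 1$
$t{\left(h \right)} = 1$ ($t{\left(h \right)} = 7 - 6 = 1$)
$- 12 \left(-41 + t{\left(K \right)}\right) = - 12 \left(-41 + 1\right) = \left(-12\right) \left(-40\right) = 480$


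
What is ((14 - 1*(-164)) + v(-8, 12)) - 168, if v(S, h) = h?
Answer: 22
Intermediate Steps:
((14 - 1*(-164)) + v(-8, 12)) - 168 = ((14 - 1*(-164)) + 12) - 168 = ((14 + 164) + 12) - 168 = (178 + 12) - 168 = 190 - 168 = 22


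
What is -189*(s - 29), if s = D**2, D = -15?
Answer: -37044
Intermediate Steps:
s = 225 (s = (-15)**2 = 225)
-189*(s - 29) = -189*(225 - 29) = -189*196 = -37044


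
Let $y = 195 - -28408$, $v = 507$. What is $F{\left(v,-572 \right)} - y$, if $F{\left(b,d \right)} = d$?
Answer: $-29175$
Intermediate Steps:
$y = 28603$ ($y = 195 + 28408 = 28603$)
$F{\left(v,-572 \right)} - y = -572 - 28603 = -29175$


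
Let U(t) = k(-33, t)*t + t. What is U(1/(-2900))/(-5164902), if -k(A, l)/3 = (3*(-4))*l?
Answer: 179/2714801613750 ≈ 6.5935e-11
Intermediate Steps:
k(A, l) = 36*l (k(A, l) = -3*3*(-4)*l = -(-36)*l = 36*l)
U(t) = t + 36*t² (U(t) = (36*t)*t + t = 36*t² + t = t + 36*t²)
U(1/(-2900))/(-5164902) = ((1 + 36/(-2900))/(-2900))/(-5164902) = -(1 + 36*(-1/2900))/2900*(-1/5164902) = -(1 - 9/725)/2900*(-1/5164902) = -1/2900*716/725*(-1/5164902) = -179/525625*(-1/5164902) = 179/2714801613750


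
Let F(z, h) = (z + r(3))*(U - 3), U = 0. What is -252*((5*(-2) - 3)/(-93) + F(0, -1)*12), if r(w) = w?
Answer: 842604/31 ≈ 27181.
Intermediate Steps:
F(z, h) = -9 - 3*z (F(z, h) = (z + 3)*(0 - 3) = (3 + z)*(-3) = -9 - 3*z)
-252*((5*(-2) - 3)/(-93) + F(0, -1)*12) = -252*((5*(-2) - 3)/(-93) + (-9 - 3*0)*12) = -252*((-10 - 3)*(-1/93) + (-9 + 0)*12) = -252*(-13*(-1/93) - 9*12) = -252*(13/93 - 108) = -252*(-10031/93) = 842604/31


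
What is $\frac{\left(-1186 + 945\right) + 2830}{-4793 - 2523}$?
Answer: $- \frac{2589}{7316} \approx -0.35388$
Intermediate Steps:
$\frac{\left(-1186 + 945\right) + 2830}{-4793 - 2523} = \frac{-241 + 2830}{-7316} = 2589 \left(- \frac{1}{7316}\right) = - \frac{2589}{7316}$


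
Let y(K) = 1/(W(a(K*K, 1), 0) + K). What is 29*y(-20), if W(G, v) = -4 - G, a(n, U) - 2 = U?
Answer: -29/27 ≈ -1.0741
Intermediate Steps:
a(n, U) = 2 + U
y(K) = 1/(-7 + K) (y(K) = 1/((-4 - (2 + 1)) + K) = 1/((-4 - 1*3) + K) = 1/((-4 - 3) + K) = 1/(-7 + K))
29*y(-20) = 29/(-7 - 20) = 29/(-27) = 29*(-1/27) = -29/27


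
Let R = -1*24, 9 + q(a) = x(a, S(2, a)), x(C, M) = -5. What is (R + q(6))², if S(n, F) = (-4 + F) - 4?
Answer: 1444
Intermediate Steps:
S(n, F) = -8 + F
q(a) = -14 (q(a) = -9 - 5 = -14)
R = -24
(R + q(6))² = (-24 - 14)² = (-38)² = 1444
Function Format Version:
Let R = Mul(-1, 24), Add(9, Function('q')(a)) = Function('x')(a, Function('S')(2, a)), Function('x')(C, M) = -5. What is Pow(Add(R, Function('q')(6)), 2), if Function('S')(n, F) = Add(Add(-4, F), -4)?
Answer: 1444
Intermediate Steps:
Function('S')(n, F) = Add(-8, F)
Function('q')(a) = -14 (Function('q')(a) = Add(-9, -5) = -14)
R = -24
Pow(Add(R, Function('q')(6)), 2) = Pow(Add(-24, -14), 2) = Pow(-38, 2) = 1444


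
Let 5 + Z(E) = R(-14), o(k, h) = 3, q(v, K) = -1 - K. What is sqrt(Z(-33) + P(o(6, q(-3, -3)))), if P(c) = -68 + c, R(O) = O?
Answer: 2*I*sqrt(21) ≈ 9.1651*I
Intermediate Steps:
Z(E) = -19 (Z(E) = -5 - 14 = -19)
sqrt(Z(-33) + P(o(6, q(-3, -3)))) = sqrt(-19 + (-68 + 3)) = sqrt(-19 - 65) = sqrt(-84) = 2*I*sqrt(21)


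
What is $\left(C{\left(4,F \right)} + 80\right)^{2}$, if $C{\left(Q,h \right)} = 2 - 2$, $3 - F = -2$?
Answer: $6400$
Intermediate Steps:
$F = 5$ ($F = 3 - -2 = 3 + 2 = 5$)
$C{\left(Q,h \right)} = 0$ ($C{\left(Q,h \right)} = 2 - 2 = 0$)
$\left(C{\left(4,F \right)} + 80\right)^{2} = \left(0 + 80\right)^{2} = 80^{2} = 6400$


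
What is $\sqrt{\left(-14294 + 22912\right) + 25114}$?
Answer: $6 \sqrt{937} \approx 183.66$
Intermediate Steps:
$\sqrt{\left(-14294 + 22912\right) + 25114} = \sqrt{8618 + 25114} = \sqrt{33732} = 6 \sqrt{937}$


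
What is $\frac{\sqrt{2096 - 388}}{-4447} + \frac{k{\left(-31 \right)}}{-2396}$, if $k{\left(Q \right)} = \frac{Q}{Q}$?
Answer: $- \frac{1}{2396} - \frac{2 \sqrt{427}}{4447} \approx -0.0097108$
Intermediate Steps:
$k{\left(Q \right)} = 1$
$\frac{\sqrt{2096 - 388}}{-4447} + \frac{k{\left(-31 \right)}}{-2396} = \frac{\sqrt{2096 - 388}}{-4447} + 1 \frac{1}{-2396} = \sqrt{1708} \left(- \frac{1}{4447}\right) + 1 \left(- \frac{1}{2396}\right) = 2 \sqrt{427} \left(- \frac{1}{4447}\right) - \frac{1}{2396} = - \frac{2 \sqrt{427}}{4447} - \frac{1}{2396} = - \frac{1}{2396} - \frac{2 \sqrt{427}}{4447}$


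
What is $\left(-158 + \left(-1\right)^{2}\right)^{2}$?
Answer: $24649$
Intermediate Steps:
$\left(-158 + \left(-1\right)^{2}\right)^{2} = \left(-158 + 1\right)^{2} = \left(-157\right)^{2} = 24649$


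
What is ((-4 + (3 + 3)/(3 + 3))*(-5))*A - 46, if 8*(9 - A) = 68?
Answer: -77/2 ≈ -38.500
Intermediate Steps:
A = ½ (A = 9 - ⅛*68 = 9 - 17/2 = ½ ≈ 0.50000)
((-4 + (3 + 3)/(3 + 3))*(-5))*A - 46 = ((-4 + (3 + 3)/(3 + 3))*(-5))*(½) - 46 = ((-4 + 6/6)*(-5))*(½) - 46 = ((-4 + 6*(⅙))*(-5))*(½) - 46 = ((-4 + 1)*(-5))*(½) - 46 = -3*(-5)*(½) - 46 = 15*(½) - 46 = 15/2 - 46 = -77/2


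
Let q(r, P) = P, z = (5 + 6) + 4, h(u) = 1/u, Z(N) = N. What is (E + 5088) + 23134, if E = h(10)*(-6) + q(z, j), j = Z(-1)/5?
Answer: 141106/5 ≈ 28221.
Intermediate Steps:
z = 15 (z = 11 + 4 = 15)
j = -1/5 ≈ -0.20000
E = -4/5 (E = -6/10 - 1/5 = (1/10)*(-6) - 1/5 = -3/5 - 1/5 = -4/5 ≈ -0.80000)
(E + 5088) + 23134 = (-4/5 + 5088) + 23134 = 25436/5 + 23134 = 141106/5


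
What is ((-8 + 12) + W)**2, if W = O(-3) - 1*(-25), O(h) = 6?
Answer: 1225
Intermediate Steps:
W = 31 (W = 6 - 1*(-25) = 6 + 25 = 31)
((-8 + 12) + W)**2 = ((-8 + 12) + 31)**2 = (4 + 31)**2 = 35**2 = 1225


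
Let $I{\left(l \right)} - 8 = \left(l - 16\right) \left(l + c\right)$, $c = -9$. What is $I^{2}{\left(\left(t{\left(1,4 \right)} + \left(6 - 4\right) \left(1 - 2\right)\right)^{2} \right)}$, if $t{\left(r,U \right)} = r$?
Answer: $16384$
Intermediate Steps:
$I{\left(l \right)} = 8 + \left(-16 + l\right) \left(-9 + l\right)$ ($I{\left(l \right)} = 8 + \left(l - 16\right) \left(l - 9\right) = 8 + \left(-16 + l\right) \left(-9 + l\right)$)
$I^{2}{\left(\left(t{\left(1,4 \right)} + \left(6 - 4\right) \left(1 - 2\right)\right)^{2} \right)} = \left(152 + \left(\left(1 + \left(6 - 4\right) \left(1 - 2\right)\right)^{2}\right)^{2} - 25 \left(1 + \left(6 - 4\right) \left(1 - 2\right)\right)^{2}\right)^{2} = \left(152 + \left(\left(1 + 2 \left(-1\right)\right)^{2}\right)^{2} - 25 \left(1 + 2 \left(-1\right)\right)^{2}\right)^{2} = \left(152 + \left(\left(1 - 2\right)^{2}\right)^{2} - 25 \left(1 - 2\right)^{2}\right)^{2} = \left(152 + \left(\left(-1\right)^{2}\right)^{2} - 25 \left(-1\right)^{2}\right)^{2} = \left(152 + 1^{2} - 25\right)^{2} = \left(152 + 1 - 25\right)^{2} = 128^{2} = 16384$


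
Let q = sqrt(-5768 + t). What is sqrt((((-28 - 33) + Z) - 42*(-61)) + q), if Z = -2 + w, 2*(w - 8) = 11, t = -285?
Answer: sqrt(10050 + 4*I*sqrt(6053))/2 ≈ 50.131 + 0.77598*I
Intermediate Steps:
w = 27/2 (w = 8 + (1/2)*11 = 8 + 11/2 = 27/2 ≈ 13.500)
Z = 23/2 (Z = -2 + 27/2 = 23/2 ≈ 11.500)
q = I*sqrt(6053) (q = sqrt(-5768 - 285) = sqrt(-6053) = I*sqrt(6053) ≈ 77.801*I)
sqrt((((-28 - 33) + Z) - 42*(-61)) + q) = sqrt((((-28 - 33) + 23/2) - 42*(-61)) + I*sqrt(6053)) = sqrt(((-61 + 23/2) + 2562) + I*sqrt(6053)) = sqrt((-99/2 + 2562) + I*sqrt(6053)) = sqrt(5025/2 + I*sqrt(6053))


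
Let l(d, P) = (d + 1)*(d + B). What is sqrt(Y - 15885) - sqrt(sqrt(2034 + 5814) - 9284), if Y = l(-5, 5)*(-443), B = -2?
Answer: -sqrt(-9284 + 6*sqrt(218)) + I*sqrt(28289) ≈ 72.301*I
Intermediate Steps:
l(d, P) = (1 + d)*(-2 + d) (l(d, P) = (d + 1)*(d - 2) = (1 + d)*(-2 + d))
Y = -12404 (Y = (-2 + (-5)**2 - 1*(-5))*(-443) = (-2 + 25 + 5)*(-443) = 28*(-443) = -12404)
sqrt(Y - 15885) - sqrt(sqrt(2034 + 5814) - 9284) = sqrt(-12404 - 15885) - sqrt(sqrt(2034 + 5814) - 9284) = sqrt(-28289) - sqrt(sqrt(7848) - 9284) = I*sqrt(28289) - sqrt(6*sqrt(218) - 9284) = I*sqrt(28289) - sqrt(-9284 + 6*sqrt(218)) = -sqrt(-9284 + 6*sqrt(218)) + I*sqrt(28289)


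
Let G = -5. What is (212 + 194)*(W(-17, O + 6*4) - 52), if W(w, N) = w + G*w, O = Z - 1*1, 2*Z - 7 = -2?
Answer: 6496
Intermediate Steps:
Z = 5/2 (Z = 7/2 + (½)*(-2) = 7/2 - 1 = 5/2 ≈ 2.5000)
O = 3/2 (O = 5/2 - 1*1 = 5/2 - 1 = 3/2 ≈ 1.5000)
W(w, N) = -4*w (W(w, N) = w - 5*w = -4*w)
(212 + 194)*(W(-17, O + 6*4) - 52) = (212 + 194)*(-4*(-17) - 52) = 406*(68 - 52) = 406*16 = 6496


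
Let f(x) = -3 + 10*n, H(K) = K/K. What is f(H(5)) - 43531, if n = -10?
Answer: -43634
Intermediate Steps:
H(K) = 1
f(x) = -103 (f(x) = -3 + 10*(-10) = -3 - 100 = -103)
f(H(5)) - 43531 = -103 - 43531 = -43634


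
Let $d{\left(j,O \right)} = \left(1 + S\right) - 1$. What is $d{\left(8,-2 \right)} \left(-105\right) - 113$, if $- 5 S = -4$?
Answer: $-197$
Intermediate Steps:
$S = \frac{4}{5}$ ($S = \left(- \frac{1}{5}\right) \left(-4\right) = \frac{4}{5} \approx 0.8$)
$d{\left(j,O \right)} = \frac{4}{5}$ ($d{\left(j,O \right)} = \left(1 + \frac{4}{5}\right) - 1 = \frac{9}{5} - 1 = \frac{4}{5}$)
$d{\left(8,-2 \right)} \left(-105\right) - 113 = \frac{4}{5} \left(-105\right) - 113 = -84 - 113 = -197$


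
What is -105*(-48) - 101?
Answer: 4939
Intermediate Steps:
-105*(-48) - 101 = 5040 - 101 = 4939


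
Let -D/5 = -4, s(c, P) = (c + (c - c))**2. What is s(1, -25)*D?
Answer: 20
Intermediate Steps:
s(c, P) = c**2 (s(c, P) = (c + 0)**2 = c**2)
D = 20 (D = -5*(-4) = 20)
s(1, -25)*D = 1**2*20 = 1*20 = 20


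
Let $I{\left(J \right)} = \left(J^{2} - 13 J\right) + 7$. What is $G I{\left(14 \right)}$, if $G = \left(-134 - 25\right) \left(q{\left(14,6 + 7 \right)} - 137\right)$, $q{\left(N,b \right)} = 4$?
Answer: $444087$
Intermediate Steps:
$I{\left(J \right)} = 7 + J^{2} - 13 J$
$G = 21147$ ($G = \left(-134 - 25\right) \left(4 - 137\right) = \left(-159\right) \left(-133\right) = 21147$)
$G I{\left(14 \right)} = 21147 \left(7 + 14^{2} - 182\right) = 21147 \left(7 + 196 - 182\right) = 21147 \cdot 21 = 444087$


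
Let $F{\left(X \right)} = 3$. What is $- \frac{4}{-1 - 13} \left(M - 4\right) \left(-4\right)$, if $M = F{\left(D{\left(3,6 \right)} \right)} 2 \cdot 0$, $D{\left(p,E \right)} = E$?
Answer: $\frac{32}{7} \approx 4.5714$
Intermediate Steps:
$M = 0$ ($M = 3 \cdot 2 \cdot 0 = 6 \cdot 0 = 0$)
$- \frac{4}{-1 - 13} \left(M - 4\right) \left(-4\right) = - \frac{4}{-1 - 13} \left(0 - 4\right) \left(-4\right) = - \frac{4}{-14} \left(\left(-4\right) \left(-4\right)\right) = \left(-4\right) \left(- \frac{1}{14}\right) 16 = \frac{2}{7} \cdot 16 = \frac{32}{7}$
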